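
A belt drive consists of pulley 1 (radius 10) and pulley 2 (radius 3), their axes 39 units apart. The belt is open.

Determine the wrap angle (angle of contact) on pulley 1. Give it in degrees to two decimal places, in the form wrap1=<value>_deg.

wrap1=200.68_deg

open belt: β = asin((r2−r1)/C) = asin(-7/39) = -10.3399°
wrap1 = π − 2β = 200.6798°
wrap2 = π + 2β = 159.3202°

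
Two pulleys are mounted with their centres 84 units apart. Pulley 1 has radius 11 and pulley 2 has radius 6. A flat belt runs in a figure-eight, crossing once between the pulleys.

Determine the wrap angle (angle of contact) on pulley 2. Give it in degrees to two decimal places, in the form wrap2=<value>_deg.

wrap2=203.35_deg

crossed belt: β = asin((r1+r2)/C) = asin(17/84) = 11.6762°
wrap1 = wrap2 = π + 2β = 203.3525°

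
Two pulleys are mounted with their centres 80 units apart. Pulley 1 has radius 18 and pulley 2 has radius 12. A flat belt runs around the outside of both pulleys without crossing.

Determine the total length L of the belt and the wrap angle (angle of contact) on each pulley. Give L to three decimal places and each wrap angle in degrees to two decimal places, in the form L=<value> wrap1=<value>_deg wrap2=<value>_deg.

L=254.698 wrap1=188.60_deg wrap2=171.40_deg

open belt: β = asin((r2−r1)/C) = asin(-6/80) = -4.3012°
wrap1 = π − 2β = 188.6024°
wrap2 = π + 2β = 171.3976°
tangent length = C·cosβ = 79.7747
L = r1·wrap1 + r2·wrap2 + 2·C·cosβ = 18·3.2917 + 12·2.9915 + 2·79.7747 = 254.6980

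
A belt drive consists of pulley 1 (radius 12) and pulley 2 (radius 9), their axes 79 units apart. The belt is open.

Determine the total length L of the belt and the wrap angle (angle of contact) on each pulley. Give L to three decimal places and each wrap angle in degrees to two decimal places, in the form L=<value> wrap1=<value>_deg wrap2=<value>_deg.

open belt: β = asin((r2−r1)/C) = asin(-3/79) = -2.1763°
wrap1 = π − 2β = 184.3526°
wrap2 = π + 2β = 175.6474°
tangent length = C·cosβ = 78.9430
L = r1·wrap1 + r2·wrap2 + 2·C·cosβ = 12·3.2176 + 9·3.0656 + 2·78.9430 = 224.0874

L=224.087 wrap1=184.35_deg wrap2=175.65_deg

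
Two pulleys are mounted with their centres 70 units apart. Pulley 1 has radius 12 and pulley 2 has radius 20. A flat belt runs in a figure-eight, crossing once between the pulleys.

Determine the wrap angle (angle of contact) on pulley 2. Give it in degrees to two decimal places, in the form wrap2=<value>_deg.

wrap2=234.41_deg

crossed belt: β = asin((r1+r2)/C) = asin(32/70) = 27.2029°
wrap1 = wrap2 = π + 2β = 234.4058°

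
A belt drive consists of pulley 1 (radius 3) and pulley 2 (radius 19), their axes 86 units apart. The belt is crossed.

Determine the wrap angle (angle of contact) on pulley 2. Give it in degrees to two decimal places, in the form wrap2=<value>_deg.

wrap2=209.64_deg

crossed belt: β = asin((r1+r2)/C) = asin(22/86) = 14.8218°
wrap1 = wrap2 = π + 2β = 209.6436°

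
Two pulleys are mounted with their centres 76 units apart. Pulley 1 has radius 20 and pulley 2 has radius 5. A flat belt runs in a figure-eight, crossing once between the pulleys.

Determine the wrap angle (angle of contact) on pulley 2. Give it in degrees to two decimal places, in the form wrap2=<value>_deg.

crossed belt: β = asin((r1+r2)/C) = asin(25/76) = 19.2049°
wrap1 = wrap2 = π + 2β = 218.4098°

wrap2=218.41_deg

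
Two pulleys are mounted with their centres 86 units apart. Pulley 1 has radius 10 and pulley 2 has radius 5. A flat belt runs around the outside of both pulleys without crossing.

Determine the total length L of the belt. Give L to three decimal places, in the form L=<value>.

L=219.415

open belt: β = asin((r2−r1)/C) = asin(-5/86) = -3.3330°
wrap1 = π − 2β = 186.6661°
wrap2 = π + 2β = 173.3339°
tangent length = C·cosβ = 85.8545
L = r1·wrap1 + r2·wrap2 + 2·C·cosβ = 10·3.2579 + 5·3.0252 + 2·85.8545 = 219.4147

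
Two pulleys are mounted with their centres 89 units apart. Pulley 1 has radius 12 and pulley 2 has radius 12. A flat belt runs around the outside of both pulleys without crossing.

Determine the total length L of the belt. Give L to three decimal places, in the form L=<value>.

L=253.398

open belt: β = asin((r2−r1)/C) = asin(0/89) = 0.0000°
wrap1 = π − 2β = 180.0000°
wrap2 = π + 2β = 180.0000°
tangent length = C·cosβ = 89.0000
L = r1·wrap1 + r2·wrap2 + 2·C·cosβ = 12·3.1416 + 12·3.1416 + 2·89.0000 = 253.3982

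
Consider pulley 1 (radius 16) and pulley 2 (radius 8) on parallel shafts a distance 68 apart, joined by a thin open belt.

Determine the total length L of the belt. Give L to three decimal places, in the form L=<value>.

L=212.340

open belt: β = asin((r2−r1)/C) = asin(-8/68) = -6.7563°
wrap1 = π − 2β = 193.5127°
wrap2 = π + 2β = 166.4873°
tangent length = C·cosβ = 67.5278
L = r1·wrap1 + r2·wrap2 + 2·C·cosβ = 16·3.3774 + 8·2.9058 + 2·67.5278 = 212.3405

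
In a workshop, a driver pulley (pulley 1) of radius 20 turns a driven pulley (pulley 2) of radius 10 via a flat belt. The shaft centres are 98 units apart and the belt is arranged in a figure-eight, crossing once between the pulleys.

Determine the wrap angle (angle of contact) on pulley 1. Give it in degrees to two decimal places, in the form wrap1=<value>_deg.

crossed belt: β = asin((r1+r2)/C) = asin(30/98) = 17.8257°
wrap1 = wrap2 = π + 2β = 215.6514°

wrap1=215.65_deg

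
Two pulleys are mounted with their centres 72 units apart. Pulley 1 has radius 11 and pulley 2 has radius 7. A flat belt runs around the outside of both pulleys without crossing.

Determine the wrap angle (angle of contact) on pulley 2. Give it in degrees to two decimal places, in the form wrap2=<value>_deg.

wrap2=173.63_deg

open belt: β = asin((r2−r1)/C) = asin(-4/72) = -3.1847°
wrap1 = π − 2β = 186.3695°
wrap2 = π + 2β = 173.6305°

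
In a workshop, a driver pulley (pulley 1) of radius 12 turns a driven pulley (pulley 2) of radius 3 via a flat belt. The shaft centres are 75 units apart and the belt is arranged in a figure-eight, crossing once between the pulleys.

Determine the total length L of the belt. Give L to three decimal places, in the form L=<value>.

crossed belt: β = asin((r1+r2)/C) = asin(15/75) = 11.5370°
wrap1 = wrap2 = π + 2β = 203.0739°
tangent length = C·cosβ = 73.4847
L = (r1+r2)·wrap + 2·C·cosβ = 15·3.5443 + 2·73.4847 = 200.1340

L=200.134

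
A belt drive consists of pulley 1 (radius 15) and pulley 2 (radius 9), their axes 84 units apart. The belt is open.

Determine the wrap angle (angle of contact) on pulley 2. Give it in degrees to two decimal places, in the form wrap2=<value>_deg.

wrap2=171.81_deg

open belt: β = asin((r2−r1)/C) = asin(-6/84) = -4.0960°
wrap1 = π − 2β = 188.1921°
wrap2 = π + 2β = 171.8079°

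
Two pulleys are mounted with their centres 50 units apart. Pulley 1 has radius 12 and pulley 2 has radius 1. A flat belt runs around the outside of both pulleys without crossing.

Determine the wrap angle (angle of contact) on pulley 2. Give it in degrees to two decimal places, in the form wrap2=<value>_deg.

wrap2=154.58_deg

open belt: β = asin((r2−r1)/C) = asin(-11/50) = -12.7090°
wrap1 = π − 2β = 205.4181°
wrap2 = π + 2β = 154.5819°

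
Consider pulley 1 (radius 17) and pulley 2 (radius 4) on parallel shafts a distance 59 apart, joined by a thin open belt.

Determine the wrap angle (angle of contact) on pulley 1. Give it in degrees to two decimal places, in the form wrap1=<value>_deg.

open belt: β = asin((r2−r1)/C) = asin(-13/59) = -12.7289°
wrap1 = π − 2β = 205.4579°
wrap2 = π + 2β = 154.5421°

wrap1=205.46_deg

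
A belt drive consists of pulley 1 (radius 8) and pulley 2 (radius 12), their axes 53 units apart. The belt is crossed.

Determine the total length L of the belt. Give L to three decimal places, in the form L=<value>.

crossed belt: β = asin((r1+r2)/C) = asin(20/53) = 22.1702°
wrap1 = wrap2 = π + 2β = 224.3403°
tangent length = C·cosβ = 49.0816
L = (r1+r2)·wrap + 2·C·cosβ = 20·3.9155 + 2·49.0816 = 176.4727

L=176.473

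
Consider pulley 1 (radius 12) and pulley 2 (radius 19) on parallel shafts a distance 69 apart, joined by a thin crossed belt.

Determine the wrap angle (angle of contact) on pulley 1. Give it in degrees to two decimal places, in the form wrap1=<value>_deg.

wrap1=233.39_deg

crossed belt: β = asin((r1+r2)/C) = asin(31/69) = 26.6972°
wrap1 = wrap2 = π + 2β = 233.3944°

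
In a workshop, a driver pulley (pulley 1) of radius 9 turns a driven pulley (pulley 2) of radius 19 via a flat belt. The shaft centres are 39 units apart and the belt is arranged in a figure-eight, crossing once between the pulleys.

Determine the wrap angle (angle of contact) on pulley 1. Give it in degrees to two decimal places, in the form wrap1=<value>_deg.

crossed belt: β = asin((r1+r2)/C) = asin(28/39) = 45.8854°
wrap1 = wrap2 = π + 2β = 271.7708°

wrap1=271.77_deg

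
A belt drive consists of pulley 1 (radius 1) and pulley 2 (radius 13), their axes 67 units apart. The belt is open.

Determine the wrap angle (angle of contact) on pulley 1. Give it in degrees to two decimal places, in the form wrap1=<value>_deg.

wrap1=159.36_deg

open belt: β = asin((r2−r1)/C) = asin(12/67) = 10.3176°
wrap1 = π − 2β = 159.3648°
wrap2 = π + 2β = 200.6352°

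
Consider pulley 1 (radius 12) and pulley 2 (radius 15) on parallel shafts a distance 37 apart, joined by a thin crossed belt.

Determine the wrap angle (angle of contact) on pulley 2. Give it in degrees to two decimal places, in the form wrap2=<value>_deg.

wrap2=273.73_deg

crossed belt: β = asin((r1+r2)/C) = asin(27/37) = 46.8637°
wrap1 = wrap2 = π + 2β = 273.7275°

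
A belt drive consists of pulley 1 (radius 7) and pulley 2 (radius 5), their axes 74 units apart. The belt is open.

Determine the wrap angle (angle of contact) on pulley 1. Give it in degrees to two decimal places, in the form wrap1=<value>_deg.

wrap1=183.10_deg

open belt: β = asin((r2−r1)/C) = asin(-2/74) = -1.5487°
wrap1 = π − 2β = 183.0974°
wrap2 = π + 2β = 176.9026°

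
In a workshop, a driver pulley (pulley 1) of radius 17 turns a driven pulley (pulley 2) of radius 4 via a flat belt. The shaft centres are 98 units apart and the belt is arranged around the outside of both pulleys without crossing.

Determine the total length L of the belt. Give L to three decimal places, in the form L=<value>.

L=263.700

open belt: β = asin((r2−r1)/C) = asin(-13/98) = -7.6229°
wrap1 = π − 2β = 195.2459°
wrap2 = π + 2β = 164.7541°
tangent length = C·cosβ = 97.1339
L = r1·wrap1 + r2·wrap2 + 2·C·cosβ = 17·3.4077 + 4·2.8755 + 2·97.1339 = 263.7005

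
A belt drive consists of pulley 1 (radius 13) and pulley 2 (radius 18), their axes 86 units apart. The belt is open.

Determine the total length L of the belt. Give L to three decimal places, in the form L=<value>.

L=269.680

open belt: β = asin((r2−r1)/C) = asin(5/86) = 3.3330°
wrap1 = π − 2β = 173.3339°
wrap2 = π + 2β = 186.6661°
tangent length = C·cosβ = 85.8545
L = r1·wrap1 + r2·wrap2 + 2·C·cosβ = 13·3.0252 + 18·3.2579 + 2·85.8545 = 269.6802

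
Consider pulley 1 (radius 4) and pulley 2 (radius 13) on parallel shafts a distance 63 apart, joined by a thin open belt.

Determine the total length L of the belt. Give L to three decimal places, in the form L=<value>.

L=180.695

open belt: β = asin((r2−r1)/C) = asin(9/63) = 8.2132°
wrap1 = π − 2β = 163.5736°
wrap2 = π + 2β = 196.4264°
tangent length = C·cosβ = 62.3538
L = r1·wrap1 + r2·wrap2 + 2·C·cosβ = 4·2.8549 + 13·3.4283 + 2·62.3538 = 180.6950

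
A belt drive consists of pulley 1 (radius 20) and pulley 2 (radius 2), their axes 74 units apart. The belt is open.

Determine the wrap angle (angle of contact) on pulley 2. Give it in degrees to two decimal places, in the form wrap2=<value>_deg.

wrap2=151.84_deg

open belt: β = asin((r2−r1)/C) = asin(-18/74) = -14.0780°
wrap1 = π − 2β = 208.1561°
wrap2 = π + 2β = 151.8439°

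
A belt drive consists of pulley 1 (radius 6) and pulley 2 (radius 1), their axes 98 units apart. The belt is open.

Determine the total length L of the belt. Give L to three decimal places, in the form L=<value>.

L=218.246

open belt: β = asin((r2−r1)/C) = asin(-5/98) = -2.9245°
wrap1 = π − 2β = 185.8490°
wrap2 = π + 2β = 174.1510°
tangent length = C·cosβ = 97.8724
L = r1·wrap1 + r2·wrap2 + 2·C·cosβ = 6·3.2437 + 1·3.0395 + 2·97.8724 = 218.2463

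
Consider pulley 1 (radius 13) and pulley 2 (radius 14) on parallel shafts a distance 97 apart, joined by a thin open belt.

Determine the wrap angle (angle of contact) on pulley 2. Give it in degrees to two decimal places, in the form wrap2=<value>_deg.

open belt: β = asin((r2−r1)/C) = asin(1/97) = 0.5907°
wrap1 = π − 2β = 178.8186°
wrap2 = π + 2β = 181.1814°

wrap2=181.18_deg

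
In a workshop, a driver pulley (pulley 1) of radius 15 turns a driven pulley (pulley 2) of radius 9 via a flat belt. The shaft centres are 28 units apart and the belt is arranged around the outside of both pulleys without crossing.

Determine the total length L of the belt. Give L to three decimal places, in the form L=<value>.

open belt: β = asin((r2−r1)/C) = asin(-6/28) = -12.3736°
wrap1 = π − 2β = 204.7473°
wrap2 = π + 2β = 155.2527°
tangent length = C·cosβ = 27.3496
L = r1·wrap1 + r2·wrap2 + 2·C·cosβ = 15·3.5735 + 9·2.7097 + 2·27.3496 = 132.6889

L=132.689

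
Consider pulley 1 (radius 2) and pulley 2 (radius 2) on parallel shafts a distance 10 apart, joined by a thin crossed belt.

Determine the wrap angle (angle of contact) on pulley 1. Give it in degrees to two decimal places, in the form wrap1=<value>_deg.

wrap1=227.16_deg

crossed belt: β = asin((r1+r2)/C) = asin(4/10) = 23.5782°
wrap1 = wrap2 = π + 2β = 227.1564°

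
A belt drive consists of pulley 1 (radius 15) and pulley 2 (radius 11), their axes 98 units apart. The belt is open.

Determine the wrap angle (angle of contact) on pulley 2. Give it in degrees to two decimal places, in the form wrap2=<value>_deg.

wrap2=175.32_deg

open belt: β = asin((r2−r1)/C) = asin(-4/98) = -2.3393°
wrap1 = π − 2β = 184.6785°
wrap2 = π + 2β = 175.3215°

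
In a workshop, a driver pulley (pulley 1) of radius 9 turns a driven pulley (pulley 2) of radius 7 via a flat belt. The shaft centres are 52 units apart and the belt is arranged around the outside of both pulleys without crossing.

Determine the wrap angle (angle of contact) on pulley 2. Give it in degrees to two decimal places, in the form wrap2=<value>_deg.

wrap2=175.59_deg

open belt: β = asin((r2−r1)/C) = asin(-2/52) = -2.2042°
wrap1 = π − 2β = 184.4085°
wrap2 = π + 2β = 175.5915°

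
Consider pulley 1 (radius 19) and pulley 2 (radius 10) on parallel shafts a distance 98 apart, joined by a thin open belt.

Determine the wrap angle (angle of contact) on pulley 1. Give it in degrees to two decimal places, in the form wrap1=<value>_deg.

wrap1=190.54_deg

open belt: β = asin((r2−r1)/C) = asin(-9/98) = -5.2693°
wrap1 = π − 2β = 190.5386°
wrap2 = π + 2β = 169.4614°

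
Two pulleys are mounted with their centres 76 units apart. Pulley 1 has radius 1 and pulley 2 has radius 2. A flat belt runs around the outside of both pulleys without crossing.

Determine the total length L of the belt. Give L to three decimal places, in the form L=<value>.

L=161.438

open belt: β = asin((r2−r1)/C) = asin(1/76) = 0.7539°
wrap1 = π − 2β = 178.4922°
wrap2 = π + 2β = 181.5078°
tangent length = C·cosβ = 75.9934
L = r1·wrap1 + r2·wrap2 + 2·C·cosβ = 1·3.1153 + 2·3.1679 + 2·75.9934 = 161.4379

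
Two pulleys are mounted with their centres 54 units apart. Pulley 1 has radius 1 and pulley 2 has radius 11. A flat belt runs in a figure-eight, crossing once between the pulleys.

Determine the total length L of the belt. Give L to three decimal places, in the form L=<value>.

L=148.377

crossed belt: β = asin((r1+r2)/C) = asin(12/54) = 12.8396°
wrap1 = wrap2 = π + 2β = 205.6792°
tangent length = C·cosβ = 52.6498
L = (r1+r2)·wrap + 2·C·cosβ = 12·3.5898 + 2·52.6498 = 148.3769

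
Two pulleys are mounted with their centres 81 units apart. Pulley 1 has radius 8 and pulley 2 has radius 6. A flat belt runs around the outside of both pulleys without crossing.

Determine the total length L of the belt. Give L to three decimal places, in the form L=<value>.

open belt: β = asin((r2−r1)/C) = asin(-2/81) = -1.4149°
wrap1 = π − 2β = 182.8297°
wrap2 = π + 2β = 177.1703°
tangent length = C·cosβ = 80.9753
L = r1·wrap1 + r2·wrap2 + 2·C·cosβ = 8·3.1910 + 6·3.0922 + 2·80.9753 = 206.0317

L=206.032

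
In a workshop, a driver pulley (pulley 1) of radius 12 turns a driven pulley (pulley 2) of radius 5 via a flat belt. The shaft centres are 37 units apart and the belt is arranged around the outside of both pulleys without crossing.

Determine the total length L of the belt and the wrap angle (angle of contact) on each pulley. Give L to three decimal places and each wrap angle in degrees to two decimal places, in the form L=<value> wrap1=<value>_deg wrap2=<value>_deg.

L=128.735 wrap1=201.81_deg wrap2=158.19_deg

open belt: β = asin((r2−r1)/C) = asin(-7/37) = -10.9055°
wrap1 = π − 2β = 201.8109°
wrap2 = π + 2β = 158.1891°
tangent length = C·cosβ = 36.3318
L = r1·wrap1 + r2·wrap2 + 2·C·cosβ = 12·3.5223 + 5·2.7609 + 2·36.3318 = 128.7354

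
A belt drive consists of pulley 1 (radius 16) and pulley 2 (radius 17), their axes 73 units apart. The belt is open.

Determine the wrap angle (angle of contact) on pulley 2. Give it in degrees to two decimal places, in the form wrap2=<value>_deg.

wrap2=181.57_deg

open belt: β = asin((r2−r1)/C) = asin(1/73) = 0.7849°
wrap1 = π − 2β = 178.4302°
wrap2 = π + 2β = 181.5698°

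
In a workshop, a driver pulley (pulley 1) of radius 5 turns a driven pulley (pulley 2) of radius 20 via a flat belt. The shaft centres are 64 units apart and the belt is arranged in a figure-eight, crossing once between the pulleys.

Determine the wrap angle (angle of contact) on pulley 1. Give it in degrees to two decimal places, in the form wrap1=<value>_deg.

crossed belt: β = asin((r1+r2)/C) = asin(25/64) = 22.9934°
wrap1 = wrap2 = π + 2β = 225.9868°

wrap1=225.99_deg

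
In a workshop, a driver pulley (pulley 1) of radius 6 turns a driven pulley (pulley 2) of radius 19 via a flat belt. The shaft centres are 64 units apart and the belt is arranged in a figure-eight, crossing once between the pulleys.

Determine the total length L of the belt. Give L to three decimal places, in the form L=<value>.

crossed belt: β = asin((r1+r2)/C) = asin(25/64) = 22.9934°
wrap1 = wrap2 = π + 2β = 225.9868°
tangent length = C·cosβ = 58.9152
L = (r1+r2)·wrap + 2·C·cosβ = 25·3.9442 + 2·58.9152 = 216.4357

L=216.436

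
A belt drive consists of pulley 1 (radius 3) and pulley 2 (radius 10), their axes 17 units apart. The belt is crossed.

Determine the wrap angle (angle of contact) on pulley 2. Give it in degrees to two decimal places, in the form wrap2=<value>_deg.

wrap2=279.76_deg

crossed belt: β = asin((r1+r2)/C) = asin(13/17) = 49.8808°
wrap1 = wrap2 = π + 2β = 279.7617°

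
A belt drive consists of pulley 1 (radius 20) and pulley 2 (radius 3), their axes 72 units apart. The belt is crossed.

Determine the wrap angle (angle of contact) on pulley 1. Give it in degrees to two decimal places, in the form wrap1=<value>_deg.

wrap1=217.26_deg

crossed belt: β = asin((r1+r2)/C) = asin(23/72) = 18.6293°
wrap1 = wrap2 = π + 2β = 217.2587°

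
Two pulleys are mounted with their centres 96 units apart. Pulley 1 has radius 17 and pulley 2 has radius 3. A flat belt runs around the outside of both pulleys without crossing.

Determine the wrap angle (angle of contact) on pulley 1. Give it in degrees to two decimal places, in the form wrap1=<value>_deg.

wrap1=196.77_deg

open belt: β = asin((r2−r1)/C) = asin(-14/96) = -8.3855°
wrap1 = π − 2β = 196.7711°
wrap2 = π + 2β = 163.2289°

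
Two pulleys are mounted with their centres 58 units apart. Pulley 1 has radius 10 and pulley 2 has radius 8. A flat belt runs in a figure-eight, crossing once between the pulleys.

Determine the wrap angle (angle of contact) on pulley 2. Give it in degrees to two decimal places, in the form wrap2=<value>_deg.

wrap2=216.16_deg

crossed belt: β = asin((r1+r2)/C) = asin(18/58) = 18.0800°
wrap1 = wrap2 = π + 2β = 216.1600°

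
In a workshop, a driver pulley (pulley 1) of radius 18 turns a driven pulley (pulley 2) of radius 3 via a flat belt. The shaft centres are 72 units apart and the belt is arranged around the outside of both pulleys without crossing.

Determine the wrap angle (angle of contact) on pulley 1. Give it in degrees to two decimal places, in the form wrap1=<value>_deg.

wrap1=204.05_deg

open belt: β = asin((r2−r1)/C) = asin(-15/72) = -12.0247°
wrap1 = π − 2β = 204.0494°
wrap2 = π + 2β = 155.9506°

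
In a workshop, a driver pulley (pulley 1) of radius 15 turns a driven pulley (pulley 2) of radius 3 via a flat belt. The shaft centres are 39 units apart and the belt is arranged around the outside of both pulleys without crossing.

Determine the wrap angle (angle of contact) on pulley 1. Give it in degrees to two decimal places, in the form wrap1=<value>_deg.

open belt: β = asin((r2−r1)/C) = asin(-12/39) = -17.9202°
wrap1 = π − 2β = 215.8404°
wrap2 = π + 2β = 144.1596°

wrap1=215.84_deg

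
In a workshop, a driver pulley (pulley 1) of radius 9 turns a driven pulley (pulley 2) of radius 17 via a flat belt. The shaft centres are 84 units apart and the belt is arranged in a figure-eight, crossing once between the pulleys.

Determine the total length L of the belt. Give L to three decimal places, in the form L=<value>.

L=257.795

crossed belt: β = asin((r1+r2)/C) = asin(26/84) = 18.0305°
wrap1 = wrap2 = π + 2β = 216.0611°
tangent length = C·cosβ = 79.8749
L = (r1+r2)·wrap + 2·C·cosβ = 26·3.7710 + 2·79.8749 = 257.7952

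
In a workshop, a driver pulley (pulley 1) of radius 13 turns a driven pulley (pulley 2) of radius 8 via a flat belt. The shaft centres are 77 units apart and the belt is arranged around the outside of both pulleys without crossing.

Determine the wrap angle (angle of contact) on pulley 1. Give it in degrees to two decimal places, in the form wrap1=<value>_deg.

open belt: β = asin((r2−r1)/C) = asin(-5/77) = -3.7231°
wrap1 = π − 2β = 187.4462°
wrap2 = π + 2β = 172.5538°

wrap1=187.45_deg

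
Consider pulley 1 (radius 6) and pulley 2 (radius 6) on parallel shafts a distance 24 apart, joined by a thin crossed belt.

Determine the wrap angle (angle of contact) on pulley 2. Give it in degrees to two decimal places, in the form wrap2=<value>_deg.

crossed belt: β = asin((r1+r2)/C) = asin(12/24) = 30.0000°
wrap1 = wrap2 = π + 2β = 240.0000°

wrap2=240.00_deg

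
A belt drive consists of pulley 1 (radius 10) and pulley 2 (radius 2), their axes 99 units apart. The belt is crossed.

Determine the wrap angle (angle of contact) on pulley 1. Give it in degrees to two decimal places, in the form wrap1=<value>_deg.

crossed belt: β = asin((r1+r2)/C) = asin(12/99) = 6.9621°
wrap1 = wrap2 = π + 2β = 193.9241°

wrap1=193.92_deg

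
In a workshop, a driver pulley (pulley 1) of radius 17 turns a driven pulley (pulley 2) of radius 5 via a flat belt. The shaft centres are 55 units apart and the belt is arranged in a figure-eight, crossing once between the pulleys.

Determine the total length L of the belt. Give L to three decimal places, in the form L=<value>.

crossed belt: β = asin((r1+r2)/C) = asin(22/55) = 23.5782°
wrap1 = wrap2 = π + 2β = 227.1564°
tangent length = C·cosβ = 50.4083
L = (r1+r2)·wrap + 2·C·cosβ = 22·3.9646 + 2·50.4083 = 188.0384

L=188.038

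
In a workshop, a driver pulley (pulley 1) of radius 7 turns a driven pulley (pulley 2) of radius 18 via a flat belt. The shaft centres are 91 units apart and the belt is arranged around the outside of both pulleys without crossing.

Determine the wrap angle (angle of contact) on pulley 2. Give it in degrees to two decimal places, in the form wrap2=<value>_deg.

open belt: β = asin((r2−r1)/C) = asin(11/91) = 6.9428°
wrap1 = π − 2β = 166.1143°
wrap2 = π + 2β = 193.8857°

wrap2=193.89_deg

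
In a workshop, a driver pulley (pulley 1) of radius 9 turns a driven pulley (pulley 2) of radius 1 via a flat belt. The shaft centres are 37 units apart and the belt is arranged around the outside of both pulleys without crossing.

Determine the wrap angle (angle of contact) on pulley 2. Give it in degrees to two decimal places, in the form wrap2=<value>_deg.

open belt: β = asin((r2−r1)/C) = asin(-8/37) = -12.4869°
wrap1 = π − 2β = 204.9738°
wrap2 = π + 2β = 155.0262°

wrap2=155.03_deg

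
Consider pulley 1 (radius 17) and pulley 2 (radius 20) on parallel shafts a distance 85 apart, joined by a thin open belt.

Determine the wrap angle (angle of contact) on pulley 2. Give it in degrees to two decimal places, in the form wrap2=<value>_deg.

wrap2=184.05_deg

open belt: β = asin((r2−r1)/C) = asin(3/85) = 2.0226°
wrap1 = π − 2β = 175.9548°
wrap2 = π + 2β = 184.0452°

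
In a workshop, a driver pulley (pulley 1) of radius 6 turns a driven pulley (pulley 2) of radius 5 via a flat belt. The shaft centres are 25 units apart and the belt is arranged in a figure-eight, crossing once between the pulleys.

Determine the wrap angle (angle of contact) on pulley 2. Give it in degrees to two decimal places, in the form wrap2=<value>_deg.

crossed belt: β = asin((r1+r2)/C) = asin(11/25) = 26.1039°
wrap1 = wrap2 = π + 2β = 232.2078°

wrap2=232.21_deg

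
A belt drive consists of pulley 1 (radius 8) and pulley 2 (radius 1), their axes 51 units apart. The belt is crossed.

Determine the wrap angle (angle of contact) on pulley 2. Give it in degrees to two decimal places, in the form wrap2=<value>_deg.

wrap2=200.33_deg

crossed belt: β = asin((r1+r2)/C) = asin(9/51) = 10.1642°
wrap1 = wrap2 = π + 2β = 200.3285°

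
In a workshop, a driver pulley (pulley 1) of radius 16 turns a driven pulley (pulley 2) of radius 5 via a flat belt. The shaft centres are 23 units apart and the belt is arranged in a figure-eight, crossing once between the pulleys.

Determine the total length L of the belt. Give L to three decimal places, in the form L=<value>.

crossed belt: β = asin((r1+r2)/C) = asin(21/23) = 65.9294°
wrap1 = wrap2 = π + 2β = 311.8588°
tangent length = C·cosβ = 9.3808
L = (r1+r2)·wrap + 2·C·cosβ = 21·5.4430 + 2·9.3808 = 133.0639

L=133.064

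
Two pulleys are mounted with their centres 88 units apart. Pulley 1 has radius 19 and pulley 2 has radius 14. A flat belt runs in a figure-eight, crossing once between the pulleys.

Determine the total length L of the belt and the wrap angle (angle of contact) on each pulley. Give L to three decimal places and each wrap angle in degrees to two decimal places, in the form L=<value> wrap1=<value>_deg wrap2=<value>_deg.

L=292.199 wrap1=224.05_deg wrap2=224.05_deg

crossed belt: β = asin((r1+r2)/C) = asin(33/88) = 22.0243°
wrap1 = wrap2 = π + 2β = 224.0486°
tangent length = C·cosβ = 81.5782
L = (r1+r2)·wrap + 2·C·cosβ = 33·3.9104 + 2·81.5782 = 292.1991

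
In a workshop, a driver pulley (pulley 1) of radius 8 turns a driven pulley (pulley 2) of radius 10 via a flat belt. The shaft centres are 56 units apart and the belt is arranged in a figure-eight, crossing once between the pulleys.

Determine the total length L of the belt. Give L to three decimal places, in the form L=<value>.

L=174.386

crossed belt: β = asin((r1+r2)/C) = asin(18/56) = 18.7493°
wrap1 = wrap2 = π + 2β = 217.4987°
tangent length = C·cosβ = 53.0283
L = (r1+r2)·wrap + 2·C·cosβ = 18·3.7961 + 2·53.0283 = 174.3858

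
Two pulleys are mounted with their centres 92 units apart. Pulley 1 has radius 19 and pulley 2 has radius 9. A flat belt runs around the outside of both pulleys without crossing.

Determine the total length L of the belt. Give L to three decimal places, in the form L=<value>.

L=273.053

open belt: β = asin((r2−r1)/C) = asin(-10/92) = -6.2401°
wrap1 = π − 2β = 192.4803°
wrap2 = π + 2β = 167.5197°
tangent length = C·cosβ = 91.4549
L = r1·wrap1 + r2·wrap2 + 2·C·cosβ = 19·3.3594 + 9·2.9238 + 2·91.4549 = 273.0526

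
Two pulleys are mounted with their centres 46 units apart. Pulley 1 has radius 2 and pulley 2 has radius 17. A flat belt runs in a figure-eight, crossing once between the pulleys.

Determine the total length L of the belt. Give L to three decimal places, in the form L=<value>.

crossed belt: β = asin((r1+r2)/C) = asin(19/46) = 24.3962°
wrap1 = wrap2 = π + 2β = 228.7923°
tangent length = C·cosβ = 41.8927
L = (r1+r2)·wrap + 2·C·cosβ = 19·3.9932 + 2·41.8927 = 159.6559

L=159.656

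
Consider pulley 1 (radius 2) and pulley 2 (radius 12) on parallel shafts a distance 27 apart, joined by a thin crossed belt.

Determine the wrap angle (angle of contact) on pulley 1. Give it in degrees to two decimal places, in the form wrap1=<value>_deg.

wrap1=242.47_deg

crossed belt: β = asin((r1+r2)/C) = asin(14/27) = 31.2329°
wrap1 = wrap2 = π + 2β = 242.4659°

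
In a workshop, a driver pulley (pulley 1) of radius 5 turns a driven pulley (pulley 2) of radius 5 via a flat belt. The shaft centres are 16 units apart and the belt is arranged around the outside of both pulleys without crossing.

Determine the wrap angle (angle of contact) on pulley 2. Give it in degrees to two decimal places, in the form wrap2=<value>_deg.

open belt: β = asin((r2−r1)/C) = asin(0/16) = 0.0000°
wrap1 = π − 2β = 180.0000°
wrap2 = π + 2β = 180.0000°

wrap2=180.00_deg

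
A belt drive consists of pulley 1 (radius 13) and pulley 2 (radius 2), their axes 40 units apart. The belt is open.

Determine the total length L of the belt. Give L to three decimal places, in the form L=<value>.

L=130.168

open belt: β = asin((r2−r1)/C) = asin(-11/40) = -15.9620°
wrap1 = π − 2β = 211.9240°
wrap2 = π + 2β = 148.0760°
tangent length = C·cosβ = 38.4578
L = r1·wrap1 + r2·wrap2 + 2·C·cosβ = 13·3.6988 + 2·2.5844 + 2·38.4578 = 130.1684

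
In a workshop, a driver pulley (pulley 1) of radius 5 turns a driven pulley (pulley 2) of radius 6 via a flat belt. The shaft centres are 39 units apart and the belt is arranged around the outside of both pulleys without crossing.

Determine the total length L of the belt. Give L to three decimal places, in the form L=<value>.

open belt: β = asin((r2−r1)/C) = asin(1/39) = 1.4693°
wrap1 = π − 2β = 177.0614°
wrap2 = π + 2β = 182.9386°
tangent length = C·cosβ = 38.9872
L = r1·wrap1 + r2·wrap2 + 2·C·cosβ = 5·3.0903 + 6·3.1929 + 2·38.9872 = 112.5832

L=112.583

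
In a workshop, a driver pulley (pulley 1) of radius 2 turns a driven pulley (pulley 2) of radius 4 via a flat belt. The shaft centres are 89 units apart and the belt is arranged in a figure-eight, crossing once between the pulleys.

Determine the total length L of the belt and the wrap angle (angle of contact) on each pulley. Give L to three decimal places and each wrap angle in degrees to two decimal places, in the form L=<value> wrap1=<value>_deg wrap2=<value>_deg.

L=197.254 wrap1=187.73_deg wrap2=187.73_deg

crossed belt: β = asin((r1+r2)/C) = asin(6/89) = 3.8656°
wrap1 = wrap2 = π + 2β = 187.7311°
tangent length = C·cosβ = 88.7975
L = (r1+r2)·wrap + 2·C·cosβ = 6·3.2765 + 2·88.7975 = 197.2542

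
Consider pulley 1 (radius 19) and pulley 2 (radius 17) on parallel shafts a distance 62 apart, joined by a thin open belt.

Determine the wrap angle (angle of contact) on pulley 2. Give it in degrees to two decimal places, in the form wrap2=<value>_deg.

wrap2=176.30_deg

open belt: β = asin((r2−r1)/C) = asin(-2/62) = -1.8486°
wrap1 = π − 2β = 183.6971°
wrap2 = π + 2β = 176.3029°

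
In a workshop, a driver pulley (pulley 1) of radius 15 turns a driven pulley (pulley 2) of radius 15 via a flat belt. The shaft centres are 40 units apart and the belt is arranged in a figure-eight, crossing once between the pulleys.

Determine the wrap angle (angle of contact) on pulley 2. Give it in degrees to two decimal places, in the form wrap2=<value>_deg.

crossed belt: β = asin((r1+r2)/C) = asin(30/40) = 48.5904°
wrap1 = wrap2 = π + 2β = 277.1808°

wrap2=277.18_deg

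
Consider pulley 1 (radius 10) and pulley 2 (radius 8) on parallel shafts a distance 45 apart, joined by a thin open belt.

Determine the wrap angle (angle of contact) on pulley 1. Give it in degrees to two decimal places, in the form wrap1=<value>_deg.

wrap1=185.09_deg

open belt: β = asin((r2−r1)/C) = asin(-2/45) = -2.5473°
wrap1 = π − 2β = 185.0946°
wrap2 = π + 2β = 174.9054°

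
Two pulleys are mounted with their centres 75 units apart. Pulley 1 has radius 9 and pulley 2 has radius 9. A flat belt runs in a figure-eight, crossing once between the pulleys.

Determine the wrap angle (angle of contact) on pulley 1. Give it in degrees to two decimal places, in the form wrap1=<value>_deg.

crossed belt: β = asin((r1+r2)/C) = asin(18/75) = 13.8865°
wrap1 = wrap2 = π + 2β = 207.7731°

wrap1=207.77_deg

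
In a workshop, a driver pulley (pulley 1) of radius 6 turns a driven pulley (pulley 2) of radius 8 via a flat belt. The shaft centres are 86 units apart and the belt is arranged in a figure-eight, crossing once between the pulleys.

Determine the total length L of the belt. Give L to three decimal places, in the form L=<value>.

L=218.266

crossed belt: β = asin((r1+r2)/C) = asin(14/86) = 9.3689°
wrap1 = wrap2 = π + 2β = 198.7378°
tangent length = C·cosβ = 84.8528
L = (r1+r2)·wrap + 2·C·cosβ = 14·3.4686 + 2·84.8528 = 218.2664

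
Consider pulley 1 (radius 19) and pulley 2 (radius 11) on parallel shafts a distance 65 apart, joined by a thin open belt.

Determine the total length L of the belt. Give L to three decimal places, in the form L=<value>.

L=225.234

open belt: β = asin((r2−r1)/C) = asin(-8/65) = -7.0697°
wrap1 = π − 2β = 194.1394°
wrap2 = π + 2β = 165.8606°
tangent length = C·cosβ = 64.5058
L = r1·wrap1 + r2·wrap2 + 2·C·cosβ = 19·3.3884 + 11·2.8948 + 2·64.5058 = 225.2336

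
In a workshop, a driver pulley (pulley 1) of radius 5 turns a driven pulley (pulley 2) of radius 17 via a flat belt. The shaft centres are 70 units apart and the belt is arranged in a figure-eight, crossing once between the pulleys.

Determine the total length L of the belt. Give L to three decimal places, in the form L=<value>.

L=216.088

crossed belt: β = asin((r1+r2)/C) = asin(22/70) = 18.3177°
wrap1 = wrap2 = π + 2β = 216.6354°
tangent length = C·cosβ = 66.4530
L = (r1+r2)·wrap + 2·C·cosβ = 22·3.7810 + 2·66.4530 = 216.0880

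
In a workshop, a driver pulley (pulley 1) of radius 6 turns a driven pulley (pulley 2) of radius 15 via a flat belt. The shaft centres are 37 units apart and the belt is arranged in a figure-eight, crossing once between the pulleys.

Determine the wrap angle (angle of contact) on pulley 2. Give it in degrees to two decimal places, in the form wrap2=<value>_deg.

wrap2=249.16_deg

crossed belt: β = asin((r1+r2)/C) = asin(21/37) = 34.5808°
wrap1 = wrap2 = π + 2β = 249.1616°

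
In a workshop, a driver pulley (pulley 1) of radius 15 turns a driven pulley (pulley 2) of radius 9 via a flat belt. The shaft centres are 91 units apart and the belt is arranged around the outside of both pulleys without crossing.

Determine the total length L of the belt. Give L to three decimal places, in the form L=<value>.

L=257.794

open belt: β = asin((r2−r1)/C) = asin(-6/91) = -3.7805°
wrap1 = π − 2β = 187.5610°
wrap2 = π + 2β = 172.4390°
tangent length = C·cosβ = 90.8020
L = r1·wrap1 + r2·wrap2 + 2·C·cosβ = 15·3.2736 + 9·3.0096 + 2·90.8020 = 257.7940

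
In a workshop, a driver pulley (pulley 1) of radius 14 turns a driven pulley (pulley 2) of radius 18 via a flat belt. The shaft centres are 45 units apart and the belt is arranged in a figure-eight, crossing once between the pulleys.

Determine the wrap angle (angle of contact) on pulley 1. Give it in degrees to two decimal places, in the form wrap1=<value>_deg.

crossed belt: β = asin((r1+r2)/C) = asin(32/45) = 45.3254°
wrap1 = wrap2 = π + 2β = 270.6508°

wrap1=270.65_deg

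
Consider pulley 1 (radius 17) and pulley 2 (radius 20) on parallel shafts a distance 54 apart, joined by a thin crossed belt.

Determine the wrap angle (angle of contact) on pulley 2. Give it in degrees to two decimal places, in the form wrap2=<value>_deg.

wrap2=266.50_deg

crossed belt: β = asin((r1+r2)/C) = asin(37/54) = 43.2502°
wrap1 = wrap2 = π + 2β = 266.5003°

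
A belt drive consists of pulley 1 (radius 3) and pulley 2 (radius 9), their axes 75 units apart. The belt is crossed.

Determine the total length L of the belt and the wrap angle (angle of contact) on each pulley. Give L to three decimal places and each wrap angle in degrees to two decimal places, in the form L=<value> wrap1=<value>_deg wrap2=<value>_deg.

L=189.623 wrap1=198.41_deg wrap2=198.41_deg

crossed belt: β = asin((r1+r2)/C) = asin(12/75) = 9.2069°
wrap1 = wrap2 = π + 2β = 198.4138°
tangent length = C·cosβ = 74.0338
L = (r1+r2)·wrap + 2·C·cosβ = 12·3.4630 + 2·74.0338 = 189.6232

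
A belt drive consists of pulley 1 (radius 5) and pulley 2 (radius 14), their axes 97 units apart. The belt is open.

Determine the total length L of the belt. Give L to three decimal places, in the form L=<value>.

L=254.526

open belt: β = asin((r2−r1)/C) = asin(9/97) = 5.3238°
wrap1 = π − 2β = 169.3525°
wrap2 = π + 2β = 190.6475°
tangent length = C·cosβ = 96.5816
L = r1·wrap1 + r2·wrap2 + 2·C·cosβ = 5·2.9558 + 14·3.3274 + 2·96.5816 = 254.5259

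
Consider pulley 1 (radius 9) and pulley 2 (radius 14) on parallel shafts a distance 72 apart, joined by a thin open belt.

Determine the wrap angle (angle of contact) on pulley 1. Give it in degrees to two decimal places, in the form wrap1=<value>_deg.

wrap1=172.04_deg

open belt: β = asin((r2−r1)/C) = asin(5/72) = 3.9821°
wrap1 = π − 2β = 172.0358°
wrap2 = π + 2β = 187.9642°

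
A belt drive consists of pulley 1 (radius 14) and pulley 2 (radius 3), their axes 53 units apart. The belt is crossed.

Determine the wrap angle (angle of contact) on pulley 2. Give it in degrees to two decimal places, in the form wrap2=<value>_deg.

crossed belt: β = asin((r1+r2)/C) = asin(17/53) = 18.7086°
wrap1 = wrap2 = π + 2β = 217.4171°

wrap2=217.42_deg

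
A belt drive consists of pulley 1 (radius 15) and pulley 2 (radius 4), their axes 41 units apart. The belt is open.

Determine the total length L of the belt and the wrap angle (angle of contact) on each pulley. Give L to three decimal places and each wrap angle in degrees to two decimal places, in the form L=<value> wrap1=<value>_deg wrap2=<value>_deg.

L=144.660 wrap1=211.13_deg wrap2=148.87_deg

open belt: β = asin((r2−r1)/C) = asin(-11/41) = -15.5627°
wrap1 = π − 2β = 211.1254°
wrap2 = π + 2β = 148.8746°
tangent length = C·cosβ = 39.4968
L = r1·wrap1 + r2·wrap2 + 2·C·cosβ = 15·3.6848 + 4·2.5984 + 2·39.4968 = 144.6596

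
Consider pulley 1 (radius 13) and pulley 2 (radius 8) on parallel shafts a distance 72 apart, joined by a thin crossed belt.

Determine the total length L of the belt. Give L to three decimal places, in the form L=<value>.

L=216.143

crossed belt: β = asin((r1+r2)/C) = asin(21/72) = 16.9578°
wrap1 = wrap2 = π + 2β = 213.9155°
tangent length = C·cosβ = 68.8694
L = (r1+r2)·wrap + 2·C·cosβ = 21·3.7335 + 2·68.8694 = 216.1430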